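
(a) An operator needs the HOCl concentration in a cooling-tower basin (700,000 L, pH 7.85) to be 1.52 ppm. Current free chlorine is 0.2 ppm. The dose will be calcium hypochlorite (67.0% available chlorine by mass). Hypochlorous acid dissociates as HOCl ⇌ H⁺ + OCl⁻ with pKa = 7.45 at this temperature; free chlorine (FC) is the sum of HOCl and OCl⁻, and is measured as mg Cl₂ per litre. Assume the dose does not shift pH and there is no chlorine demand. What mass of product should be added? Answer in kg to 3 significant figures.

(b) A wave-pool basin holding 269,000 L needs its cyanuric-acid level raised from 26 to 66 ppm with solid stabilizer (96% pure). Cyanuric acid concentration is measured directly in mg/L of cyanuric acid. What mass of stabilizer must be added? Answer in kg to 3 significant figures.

(a) 5.37 kg; (b) 11.2 kg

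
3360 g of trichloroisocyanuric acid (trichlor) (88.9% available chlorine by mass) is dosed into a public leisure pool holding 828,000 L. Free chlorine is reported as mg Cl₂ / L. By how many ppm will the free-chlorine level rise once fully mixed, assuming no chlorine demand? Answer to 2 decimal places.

3.61 ppm

Available chlorine delivered: 3360 g × 0.889 = 2987 g as Cl₂.
Concentration rise: 2987 g / 828,000 L = 3.608 mg/L = 3.61 ppm.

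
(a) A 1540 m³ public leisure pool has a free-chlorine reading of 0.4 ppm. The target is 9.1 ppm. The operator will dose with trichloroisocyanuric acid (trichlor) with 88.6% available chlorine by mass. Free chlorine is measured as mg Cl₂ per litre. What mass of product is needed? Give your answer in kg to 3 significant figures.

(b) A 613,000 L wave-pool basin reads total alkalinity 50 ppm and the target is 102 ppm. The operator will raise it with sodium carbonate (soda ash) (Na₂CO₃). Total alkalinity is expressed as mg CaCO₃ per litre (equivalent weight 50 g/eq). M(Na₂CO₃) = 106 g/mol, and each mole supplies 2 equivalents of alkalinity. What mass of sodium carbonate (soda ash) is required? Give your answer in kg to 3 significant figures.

(a) 15.1 kg; (b) 33.8 kg

(a) Volume: 1540 m³ = 1,540,000 L.
(a) Chlorine deficit: 9.1 − 0.4 = 8.7 ppm = 8.7 mg/L as Cl₂.
(a) Cl₂ equivalent needed: 8.7 mg/L × 1,540,000 L = 13,400,000 mg = 13,400 g.
(a) Product at 88.6% available chlorine: 13,400 / 0.886 = 15,120 g.

(b) Alkalinity to add: (102 − 50) = 52 mg/L as CaCO₃ × 613,000 L = 31,880 g as CaCO₃.
(b) Equivalents: 31,880 g ÷ 50 g/eq = 637.5 eq.
(b) Each mole of Na₂CO₃ supplies 2 eq, so 637.5 / 2 = 318.8 mol.
(b) Mass: 318.8 mol × 106 g/mol = 33,790 g.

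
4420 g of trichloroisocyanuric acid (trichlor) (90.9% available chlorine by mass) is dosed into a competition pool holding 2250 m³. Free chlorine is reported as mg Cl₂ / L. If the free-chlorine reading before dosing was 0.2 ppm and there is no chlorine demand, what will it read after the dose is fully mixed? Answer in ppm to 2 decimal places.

1.99 ppm

Volume: 2250 m³ = 2,250,000 L.
Available chlorine delivered: 4420 g × 0.909 = 4018 g as Cl₂.
Concentration rise: 4018 g / 2,250,000 L = 1.786 mg/L = 1.79 ppm.
Final FC: 0.2 + 1.79 = 1.99 ppm.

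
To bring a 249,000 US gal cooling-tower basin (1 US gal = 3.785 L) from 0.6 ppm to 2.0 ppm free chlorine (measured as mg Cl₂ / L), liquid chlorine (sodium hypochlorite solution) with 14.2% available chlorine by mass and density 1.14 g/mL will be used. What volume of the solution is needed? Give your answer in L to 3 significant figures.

Volume: 249,000 US gal × 3.785 L/gal = 942,465 L.
Chlorine deficit: 2.0 − 0.6 = 1.4 ppm = 1.4 mg/L as Cl₂.
Cl₂ equivalent needed: 1.4 mg/L × 942,465 L = 1,319,000 mg = 1319 g.
Product at 14.2% available chlorine: 1319 / 0.142 = 9292 g.
Volume at density 1.14 g/mL: 9292 g ÷ 1.14 g/mL = 8151 mL.

8.15 L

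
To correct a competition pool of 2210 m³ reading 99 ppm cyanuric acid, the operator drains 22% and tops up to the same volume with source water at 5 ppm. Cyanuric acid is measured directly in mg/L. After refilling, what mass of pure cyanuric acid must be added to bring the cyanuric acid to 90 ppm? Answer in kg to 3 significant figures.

25.8 kg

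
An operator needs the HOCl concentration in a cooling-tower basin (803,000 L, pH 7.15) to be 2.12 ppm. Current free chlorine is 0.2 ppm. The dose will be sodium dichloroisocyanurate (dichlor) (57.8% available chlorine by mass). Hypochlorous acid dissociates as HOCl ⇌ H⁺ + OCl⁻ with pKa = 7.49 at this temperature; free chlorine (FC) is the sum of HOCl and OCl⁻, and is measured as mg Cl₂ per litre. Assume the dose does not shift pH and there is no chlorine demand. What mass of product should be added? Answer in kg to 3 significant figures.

4.01 kg

[OCl⁻]/[HOCl] = 10^(pH − pKa) = 10^(7.15 − 7.49) = 0.4571; fraction as HOCl = 1/(1 + 0.4571) = 0.6863.
Free chlorine required for 2.12 ppm HOCl: 2.12 / 0.6863 = 3.089 ppm.
FC to add: 3.089 − 0.2 = 2.889 mg/L as Cl₂.
Cl₂ equivalent: 2.889 mg/L × 803,000 L = 2320 g.
Product at 57.8% available Cl: 2320 / 0.578 = 4014 g.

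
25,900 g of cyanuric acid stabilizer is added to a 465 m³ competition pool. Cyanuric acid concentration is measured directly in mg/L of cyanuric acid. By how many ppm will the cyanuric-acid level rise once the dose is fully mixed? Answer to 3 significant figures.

55.7 ppm

Volume: 465 m³ = 465,000 L.
Rise: 25,900 g / 465,000 L × 1000 = 55.7 mg/L.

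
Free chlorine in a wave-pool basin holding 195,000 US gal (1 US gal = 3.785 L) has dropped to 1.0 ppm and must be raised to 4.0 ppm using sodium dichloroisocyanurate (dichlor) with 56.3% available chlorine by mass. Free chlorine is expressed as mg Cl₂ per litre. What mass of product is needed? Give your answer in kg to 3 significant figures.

Volume: 195,000 US gal × 3.785 L/gal = 738,075 L.
Chlorine deficit: 4.0 − 1.0 = 3 ppm = 3 mg/L as Cl₂.
Cl₂ equivalent needed: 3 mg/L × 738,075 L = 2,214,000 mg = 2214 g.
Product at 56.3% available chlorine: 2214 / 0.563 = 3933 g.

3.93 kg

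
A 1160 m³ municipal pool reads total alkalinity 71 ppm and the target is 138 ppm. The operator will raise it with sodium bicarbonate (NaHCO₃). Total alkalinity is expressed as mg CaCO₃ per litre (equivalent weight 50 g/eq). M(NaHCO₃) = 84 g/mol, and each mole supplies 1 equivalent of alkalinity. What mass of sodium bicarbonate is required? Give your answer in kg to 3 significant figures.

Volume: 1160 m³ = 1,160,000 L.
Alkalinity to add: (138 − 71) = 67 mg/L as CaCO₃ × 1,160,000 L = 77,720 g as CaCO₃.
Equivalents: 77,720 g ÷ 50 g/eq = 1554 eq.
NaHCO₃ supplies 1 eq per mole → 1554 mol.
Mass: 1554 mol × 84 g/mol = 130,600 g.

131 kg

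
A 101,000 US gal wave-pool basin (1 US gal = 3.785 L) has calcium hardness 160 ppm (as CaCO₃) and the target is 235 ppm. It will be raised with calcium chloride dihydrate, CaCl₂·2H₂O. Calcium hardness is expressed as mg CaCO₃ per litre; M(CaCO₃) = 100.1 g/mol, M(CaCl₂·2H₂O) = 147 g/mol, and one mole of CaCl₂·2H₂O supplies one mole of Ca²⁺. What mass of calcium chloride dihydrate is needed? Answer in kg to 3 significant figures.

Volume: 101,000 US gal × 3.785 L/gal = 382,285 L.
Hardness to add: (235 − 160) = 75 mg/L as CaCO₃ × 382,285 L = 28,670 g as CaCO₃.
Moles of Ca²⁺ (1 mol Ca²⁺ ≡ 1 mol CaCO₃): 28,670 / 100.1 g/mol = 286.4 mol.
Mass of CaCl₂·2H₂O: 286.4 × 147 = 42,100 g.

42.1 kg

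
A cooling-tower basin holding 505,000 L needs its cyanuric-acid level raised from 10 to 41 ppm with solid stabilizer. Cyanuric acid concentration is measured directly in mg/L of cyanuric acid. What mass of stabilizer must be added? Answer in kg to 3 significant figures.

CYA to add: (41 − 10) = 31 mg/L × 505,000 L = 15,660 g cyanuric acid.

15.7 kg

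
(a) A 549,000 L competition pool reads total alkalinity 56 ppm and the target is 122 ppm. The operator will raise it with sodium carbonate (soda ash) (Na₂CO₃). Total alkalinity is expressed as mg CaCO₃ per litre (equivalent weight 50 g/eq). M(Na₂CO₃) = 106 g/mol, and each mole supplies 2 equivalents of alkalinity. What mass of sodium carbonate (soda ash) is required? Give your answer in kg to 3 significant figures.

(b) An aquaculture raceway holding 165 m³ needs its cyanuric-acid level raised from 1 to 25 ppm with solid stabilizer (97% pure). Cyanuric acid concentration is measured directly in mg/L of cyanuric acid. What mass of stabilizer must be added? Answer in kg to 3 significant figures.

(a) 38.4 kg; (b) 4.08 kg

(a) Alkalinity to add: (122 − 56) = 66 mg/L as CaCO₃ × 549,000 L = 36,230 g as CaCO₃.
(a) Equivalents: 36,230 g ÷ 50 g/eq = 724.7 eq.
(a) Each mole of Na₂CO₃ supplies 2 eq, so 724.7 / 2 = 362.3 mol.
(a) Mass: 362.3 mol × 106 g/mol = 38,410 g.

(b) Volume: 165 m³ = 165,000 L.
(b) CYA to add: (25 − 1) = 24 mg/L × 165,000 L = 3960 g cyanuric acid.
(b) At 97% purity: 3960 / 0.97 = 4082 g product.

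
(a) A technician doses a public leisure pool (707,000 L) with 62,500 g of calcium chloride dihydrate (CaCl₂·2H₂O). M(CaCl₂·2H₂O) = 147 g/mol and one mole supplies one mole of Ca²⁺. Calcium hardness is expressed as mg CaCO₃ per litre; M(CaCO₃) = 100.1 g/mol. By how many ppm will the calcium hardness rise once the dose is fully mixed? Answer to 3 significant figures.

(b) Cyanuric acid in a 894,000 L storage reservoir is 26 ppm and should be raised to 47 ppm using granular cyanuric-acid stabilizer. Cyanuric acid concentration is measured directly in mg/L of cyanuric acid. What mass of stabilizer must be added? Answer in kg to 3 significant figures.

(a) Moles of Ca²⁺: 62,500 g ÷ 147 g/mol = 425.2 mol.
(a) As CaCO₃: 425.2 mol × 100.1 g/mol = 42,560 g.
(a) Rise: 42,560 g / 707,000 L × 1000 = 60.2 mg/L.

(b) CYA to add: (47 − 26) = 21 mg/L × 894,000 L = 18,770 g cyanuric acid.

(a) 60.2 ppm; (b) 18.8 kg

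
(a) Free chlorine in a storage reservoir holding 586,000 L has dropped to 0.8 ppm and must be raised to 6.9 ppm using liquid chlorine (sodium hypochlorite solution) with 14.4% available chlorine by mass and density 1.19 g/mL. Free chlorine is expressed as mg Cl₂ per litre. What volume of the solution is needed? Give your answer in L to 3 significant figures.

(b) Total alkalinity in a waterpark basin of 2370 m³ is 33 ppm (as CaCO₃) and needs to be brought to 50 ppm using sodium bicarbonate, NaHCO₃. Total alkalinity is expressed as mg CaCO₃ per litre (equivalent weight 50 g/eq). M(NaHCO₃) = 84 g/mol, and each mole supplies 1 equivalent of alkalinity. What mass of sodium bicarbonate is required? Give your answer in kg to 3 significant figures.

(a) Chlorine deficit: 6.9 − 0.8 = 6.1 ppm = 6.1 mg/L as Cl₂.
(a) Cl₂ equivalent needed: 6.1 mg/L × 586,000 L = 3,575,000 mg = 3575 g.
(a) Product at 14.4% available chlorine: 3575 / 0.144 = 24,820 g.
(a) Volume at density 1.19 g/mL: 24,820 g ÷ 1.19 g/mL = 20,860 mL.

(b) Volume: 2370 m³ = 2,370,000 L.
(b) Alkalinity to add: (50 − 33) = 17 mg/L as CaCO₃ × 2,370,000 L = 40,290 g as CaCO₃.
(b) Equivalents: 40,290 g ÷ 50 g/eq = 805.8 eq.
(b) NaHCO₃ supplies 1 eq per mole → 805.8 mol.
(b) Mass: 805.8 mol × 84 g/mol = 67,690 g.

(a) 20.9 L; (b) 67.7 kg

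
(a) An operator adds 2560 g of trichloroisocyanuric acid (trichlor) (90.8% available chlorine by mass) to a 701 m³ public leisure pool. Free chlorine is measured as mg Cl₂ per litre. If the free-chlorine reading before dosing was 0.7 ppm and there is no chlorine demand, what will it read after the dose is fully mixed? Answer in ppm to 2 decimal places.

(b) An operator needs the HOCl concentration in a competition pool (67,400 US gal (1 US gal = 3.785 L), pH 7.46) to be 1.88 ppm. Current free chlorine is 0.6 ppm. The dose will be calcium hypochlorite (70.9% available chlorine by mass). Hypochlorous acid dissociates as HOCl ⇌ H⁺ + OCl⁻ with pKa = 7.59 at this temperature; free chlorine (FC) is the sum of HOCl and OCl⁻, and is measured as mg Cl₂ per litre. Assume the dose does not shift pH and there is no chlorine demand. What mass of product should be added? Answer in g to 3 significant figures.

(a) 4.02 ppm; (b) 962 g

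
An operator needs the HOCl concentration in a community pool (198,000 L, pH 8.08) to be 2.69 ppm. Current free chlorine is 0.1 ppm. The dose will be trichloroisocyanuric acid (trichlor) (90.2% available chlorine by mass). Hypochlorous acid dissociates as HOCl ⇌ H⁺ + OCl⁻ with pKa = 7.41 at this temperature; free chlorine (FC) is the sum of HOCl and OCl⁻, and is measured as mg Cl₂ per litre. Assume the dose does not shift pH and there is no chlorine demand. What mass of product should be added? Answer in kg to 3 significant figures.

[OCl⁻]/[HOCl] = 10^(pH − pKa) = 10^(8.08 − 7.41) = 4.677; fraction as HOCl = 1/(1 + 4.677) = 0.1761.
Free chlorine required for 2.69 ppm HOCl: 2.69 / 0.1761 = 15.27 ppm.
FC to add: 15.27 − 0.1 = 15.17 mg/L as Cl₂.
Cl₂ equivalent: 15.17 mg/L × 198,000 L = 3004 g.
Product at 90.2% available Cl: 3004 / 0.902 = 3330 g.

3.33 kg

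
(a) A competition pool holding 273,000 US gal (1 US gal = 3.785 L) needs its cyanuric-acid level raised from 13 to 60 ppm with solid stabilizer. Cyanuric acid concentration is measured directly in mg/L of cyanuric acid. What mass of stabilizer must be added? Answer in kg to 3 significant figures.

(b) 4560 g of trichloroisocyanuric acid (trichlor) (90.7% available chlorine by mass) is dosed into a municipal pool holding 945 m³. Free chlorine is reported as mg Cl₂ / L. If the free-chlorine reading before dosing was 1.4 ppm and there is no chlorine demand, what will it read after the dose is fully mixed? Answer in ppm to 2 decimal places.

(a) 48.6 kg; (b) 5.78 ppm

(a) Volume: 273,000 US gal × 3.785 L/gal = 1,033,305 L.
(a) CYA to add: (60 − 13) = 47 mg/L × 1,033,305 L = 48,570 g cyanuric acid.

(b) Volume: 945 m³ = 945,000 L.
(b) Available chlorine delivered: 4560 g × 0.907 = 4136 g as Cl₂.
(b) Concentration rise: 4136 g / 945,000 L = 4.377 mg/L = 4.38 ppm.
(b) Final FC: 1.4 + 4.38 = 5.78 ppm.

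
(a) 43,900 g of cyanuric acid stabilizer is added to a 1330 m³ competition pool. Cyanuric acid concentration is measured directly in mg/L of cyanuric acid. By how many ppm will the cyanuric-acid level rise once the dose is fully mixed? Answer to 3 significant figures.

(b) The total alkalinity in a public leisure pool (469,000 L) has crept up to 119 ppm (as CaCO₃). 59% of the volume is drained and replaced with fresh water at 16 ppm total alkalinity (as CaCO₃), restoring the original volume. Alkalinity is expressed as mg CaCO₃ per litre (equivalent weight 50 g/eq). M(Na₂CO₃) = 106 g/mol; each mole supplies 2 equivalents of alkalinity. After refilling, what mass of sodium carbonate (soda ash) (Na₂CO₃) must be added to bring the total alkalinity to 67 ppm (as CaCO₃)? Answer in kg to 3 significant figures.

(a) 33.0 ppm; (b) 4.36 kg

(a) Volume: 1330 m³ = 1,330,000 L.
(a) Rise: 43,900 g / 1,330,000 L × 1000 = 33.01 mg/L.

(b) After draining 59% and refilling: 119 × 0.41 + 16 × 0.59 = 58.23 ppm.
(b) Deficit to target: 67 − 58.23 = 8.77 mg/L.
(b) As CaCO₃: 8.77 mg/L × 469,000 L = 4113 g; ÷ 50 g/eq ÷ 2 = 41.13 mol Na₂CO₃.
(b) Mass: 41.13 × 106 = 4360 g.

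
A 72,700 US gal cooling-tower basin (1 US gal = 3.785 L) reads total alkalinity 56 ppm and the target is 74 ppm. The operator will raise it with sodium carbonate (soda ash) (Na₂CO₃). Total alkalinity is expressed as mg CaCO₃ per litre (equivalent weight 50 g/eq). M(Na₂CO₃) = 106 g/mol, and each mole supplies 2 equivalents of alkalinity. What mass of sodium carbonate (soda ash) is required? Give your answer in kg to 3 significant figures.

5.25 kg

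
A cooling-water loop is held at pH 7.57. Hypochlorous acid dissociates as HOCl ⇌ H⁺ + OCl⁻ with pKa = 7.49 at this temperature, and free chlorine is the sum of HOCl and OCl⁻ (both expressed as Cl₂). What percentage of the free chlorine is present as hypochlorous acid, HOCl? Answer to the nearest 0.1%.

[OCl⁻]/[HOCl] = 10^(pH − pKa) = 10^(7.57 − 7.49) = 10^0.08 = 1.202.
Fraction as HOCl = 1 / (1 + 1.202) = 0.4541.

45.4%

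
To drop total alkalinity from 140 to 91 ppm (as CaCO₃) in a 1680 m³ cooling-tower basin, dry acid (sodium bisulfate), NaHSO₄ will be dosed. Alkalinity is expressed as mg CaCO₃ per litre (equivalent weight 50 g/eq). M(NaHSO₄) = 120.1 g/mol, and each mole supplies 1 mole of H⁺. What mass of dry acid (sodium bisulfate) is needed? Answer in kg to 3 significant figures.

198 kg

Volume: 1680 m³ = 1,680,000 L.
Alkalinity to neutralize: (140 − 91) = 49 mg/L as CaCO₃ × 1,680,000 L = 82,320 g as CaCO₃.
Equivalents of H⁺ required: 82,320 ÷ 50 g/eq = 1646 eq = 1646 mol NaHSO₄.
Mass of NaHSO₄: 1646 × 120.1 = 197,700 g.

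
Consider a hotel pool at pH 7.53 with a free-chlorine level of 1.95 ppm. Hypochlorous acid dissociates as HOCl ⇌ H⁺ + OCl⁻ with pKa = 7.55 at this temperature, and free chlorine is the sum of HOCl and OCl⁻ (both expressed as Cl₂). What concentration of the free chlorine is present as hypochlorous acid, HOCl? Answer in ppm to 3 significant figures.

0.997 ppm

[OCl⁻]/[HOCl] = 10^(pH − pKa) = 10^(7.53 − 7.55) = 10^-0.02 = 0.955.
Fraction as HOCl = 1 / (1 + 0.955) = 0.5115.
HOCl = 0.5115 × 1.95 ppm = 0.9974 ppm.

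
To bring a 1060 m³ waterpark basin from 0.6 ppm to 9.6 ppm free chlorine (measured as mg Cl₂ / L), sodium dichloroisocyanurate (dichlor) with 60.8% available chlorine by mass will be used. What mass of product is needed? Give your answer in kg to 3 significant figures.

15.7 kg

Volume: 1060 m³ = 1,060,000 L.
Chlorine deficit: 9.6 − 0.6 = 9 ppm = 9 mg/L as Cl₂.
Cl₂ equivalent needed: 9 mg/L × 1,060,000 L = 9,540,000 mg = 9540 g.
Product at 60.8% available chlorine: 9540 / 0.608 = 15,690 g.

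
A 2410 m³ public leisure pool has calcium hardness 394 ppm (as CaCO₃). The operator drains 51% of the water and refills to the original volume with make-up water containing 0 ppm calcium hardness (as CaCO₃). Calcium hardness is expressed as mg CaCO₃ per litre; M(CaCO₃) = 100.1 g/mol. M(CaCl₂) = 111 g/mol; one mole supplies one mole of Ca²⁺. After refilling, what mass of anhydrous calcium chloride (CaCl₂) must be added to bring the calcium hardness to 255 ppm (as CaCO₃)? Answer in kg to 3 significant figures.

Volume: 2410 m³ = 2,410,000 L.
After draining 51% and refilling: 394 × 0.49 + 0 × 0.51 = 193.06 ppm.
Deficit to target: 255 − 193.06 = 61.94 mg/L.
As CaCO₃: 61.94 mg/L × 2,410,000 L = 149,300 g; ÷ 100.1 = 1491 mol Ca²⁺.
Mass: 1491 × 111 = 165,500 g.

166 kg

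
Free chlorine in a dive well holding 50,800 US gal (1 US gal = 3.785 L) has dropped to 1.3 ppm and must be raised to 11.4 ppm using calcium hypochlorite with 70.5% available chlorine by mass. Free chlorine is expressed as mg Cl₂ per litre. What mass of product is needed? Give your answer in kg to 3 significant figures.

2.75 kg

Volume: 50,800 US gal × 3.785 L/gal = 192,278 L.
Chlorine deficit: 11.4 − 1.3 = 10.1 ppm = 10.1 mg/L as Cl₂.
Cl₂ equivalent needed: 10.1 mg/L × 192,278 L = 1,942,000 mg = 1942 g.
Product at 70.5% available chlorine: 1942 / 0.705 = 2755 g.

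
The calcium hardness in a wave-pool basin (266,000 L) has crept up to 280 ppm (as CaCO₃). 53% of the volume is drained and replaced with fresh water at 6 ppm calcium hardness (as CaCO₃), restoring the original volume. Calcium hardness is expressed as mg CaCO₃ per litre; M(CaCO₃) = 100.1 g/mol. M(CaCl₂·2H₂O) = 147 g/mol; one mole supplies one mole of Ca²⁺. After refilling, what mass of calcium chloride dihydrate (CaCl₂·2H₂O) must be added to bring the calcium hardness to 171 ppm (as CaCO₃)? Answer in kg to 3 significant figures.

After draining 53% and refilling: 280 × 0.47 + 6 × 0.53 = 134.78 ppm.
Deficit to target: 171 − 134.78 = 36.22 mg/L.
As CaCO₃: 36.22 mg/L × 266,000 L = 9635 g; ÷ 100.1 = 96.25 mol Ca²⁺.
Mass: 96.25 × 147 = 14,150 g.

14.1 kg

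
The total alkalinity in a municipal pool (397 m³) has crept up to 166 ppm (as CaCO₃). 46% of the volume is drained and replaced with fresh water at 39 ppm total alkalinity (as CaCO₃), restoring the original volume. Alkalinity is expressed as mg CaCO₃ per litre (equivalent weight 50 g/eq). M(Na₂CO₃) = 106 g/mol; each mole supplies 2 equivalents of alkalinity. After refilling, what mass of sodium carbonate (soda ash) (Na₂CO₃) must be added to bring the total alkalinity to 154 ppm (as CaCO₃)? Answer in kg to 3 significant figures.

Volume: 397 m³ = 397,000 L.
After draining 46% and refilling: 166 × 0.54 + 39 × 0.46 = 107.58 ppm.
Deficit to target: 154 − 107.58 = 46.42 mg/L.
As CaCO₃: 46.42 mg/L × 397,000 L = 18,430 g; ÷ 50 g/eq ÷ 2 = 184.3 mol Na₂CO₃.
Mass: 184.3 × 106 = 19,530 g.

19.5 kg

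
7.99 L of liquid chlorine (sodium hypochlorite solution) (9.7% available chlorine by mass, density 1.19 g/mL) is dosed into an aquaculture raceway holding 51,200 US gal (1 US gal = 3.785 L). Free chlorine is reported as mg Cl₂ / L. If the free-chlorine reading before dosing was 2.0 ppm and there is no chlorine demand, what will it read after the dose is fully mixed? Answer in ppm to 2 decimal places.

6.76 ppm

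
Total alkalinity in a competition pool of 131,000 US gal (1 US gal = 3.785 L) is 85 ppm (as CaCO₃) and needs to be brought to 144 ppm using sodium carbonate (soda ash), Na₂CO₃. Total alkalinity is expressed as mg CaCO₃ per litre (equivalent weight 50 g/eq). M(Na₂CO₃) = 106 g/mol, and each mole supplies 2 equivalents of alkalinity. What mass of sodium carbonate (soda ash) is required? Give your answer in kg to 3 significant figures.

31.0 kg

Volume: 131,000 US gal × 3.785 L/gal = 495,835 L.
Alkalinity to add: (144 − 85) = 59 mg/L as CaCO₃ × 495,835 L = 29,250 g as CaCO₃.
Equivalents: 29,250 g ÷ 50 g/eq = 585.1 eq.
Each mole of Na₂CO₃ supplies 2 eq, so 585.1 / 2 = 292.5 mol.
Mass: 292.5 mol × 106 g/mol = 31,010 g.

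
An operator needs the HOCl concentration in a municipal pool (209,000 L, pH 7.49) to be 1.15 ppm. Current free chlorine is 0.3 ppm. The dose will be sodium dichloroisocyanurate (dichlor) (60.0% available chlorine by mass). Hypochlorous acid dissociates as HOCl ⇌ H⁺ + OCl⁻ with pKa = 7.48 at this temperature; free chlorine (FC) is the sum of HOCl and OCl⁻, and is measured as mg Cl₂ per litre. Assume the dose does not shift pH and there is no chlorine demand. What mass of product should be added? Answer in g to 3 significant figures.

706 g

[OCl⁻]/[HOCl] = 10^(pH − pKa) = 10^(7.49 − 7.48) = 1.023; fraction as HOCl = 1/(1 + 1.023) = 0.4942.
Free chlorine required for 1.15 ppm HOCl: 1.15 / 0.4942 = 2.327 ppm.
FC to add: 2.327 − 0.3 = 2.027 mg/L as Cl₂.
Cl₂ equivalent: 2.027 mg/L × 209,000 L = 423.6 g.
Product at 60.0% available Cl: 423.6 / 0.6 = 706 g.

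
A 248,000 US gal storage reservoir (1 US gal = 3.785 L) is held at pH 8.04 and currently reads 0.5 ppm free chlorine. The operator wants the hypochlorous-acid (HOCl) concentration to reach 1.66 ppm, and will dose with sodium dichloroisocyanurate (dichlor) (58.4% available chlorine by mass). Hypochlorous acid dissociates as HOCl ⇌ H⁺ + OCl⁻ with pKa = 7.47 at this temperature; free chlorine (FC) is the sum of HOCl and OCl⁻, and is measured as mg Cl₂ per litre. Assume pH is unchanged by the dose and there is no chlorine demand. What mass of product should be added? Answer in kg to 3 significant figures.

11.8 kg

Volume: 248,000 US gal × 3.785 L/gal = 938,680 L.
[OCl⁻]/[HOCl] = 10^(pH − pKa) = 10^(8.04 − 7.47) = 3.715; fraction as HOCl = 1/(1 + 3.715) = 0.2121.
Free chlorine required for 1.66 ppm HOCl: 1.66 / 0.2121 = 7.827 ppm.
FC to add: 7.827 − 0.5 = 7.327 mg/L as Cl₂.
Cl₂ equivalent: 7.327 mg/L × 938,680 L = 6878 g.
Product at 58.4% available Cl: 6878 / 0.584 = 11,780 g.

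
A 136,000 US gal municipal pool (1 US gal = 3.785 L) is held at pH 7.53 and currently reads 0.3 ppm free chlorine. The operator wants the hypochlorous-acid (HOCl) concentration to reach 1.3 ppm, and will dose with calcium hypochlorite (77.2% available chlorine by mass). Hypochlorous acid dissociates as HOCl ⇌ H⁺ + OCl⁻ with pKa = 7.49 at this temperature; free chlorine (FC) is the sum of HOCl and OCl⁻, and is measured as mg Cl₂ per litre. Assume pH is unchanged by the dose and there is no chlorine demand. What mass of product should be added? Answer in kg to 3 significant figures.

Volume: 136,000 US gal × 3.785 L/gal = 514,760 L.
[OCl⁻]/[HOCl] = 10^(pH − pKa) = 10^(7.53 − 7.49) = 1.096; fraction as HOCl = 1/(1 + 1.096) = 0.477.
Free chlorine required for 1.3 ppm HOCl: 1.3 / 0.477 = 2.725 ppm.
FC to add: 2.725 − 0.3 = 2.425 mg/L as Cl₂.
Cl₂ equivalent: 2.425 mg/L × 514,760 L = 1249 g.
Product at 77.2% available Cl: 1249 / 0.772 = 1617 g.

1.62 kg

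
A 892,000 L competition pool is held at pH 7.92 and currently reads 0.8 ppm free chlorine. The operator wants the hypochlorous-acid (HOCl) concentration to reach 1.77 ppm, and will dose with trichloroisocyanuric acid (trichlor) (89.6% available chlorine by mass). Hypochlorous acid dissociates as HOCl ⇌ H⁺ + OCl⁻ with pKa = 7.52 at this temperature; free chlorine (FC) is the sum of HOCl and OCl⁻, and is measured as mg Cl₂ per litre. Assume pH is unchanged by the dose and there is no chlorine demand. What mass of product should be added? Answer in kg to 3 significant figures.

5.39 kg

[OCl⁻]/[HOCl] = 10^(pH − pKa) = 10^(7.92 − 7.52) = 2.512; fraction as HOCl = 1/(1 + 2.512) = 0.2847.
Free chlorine required for 1.77 ppm HOCl: 1.77 / 0.2847 = 6.216 ppm.
FC to add: 6.216 − 0.8 = 5.416 mg/L as Cl₂.
Cl₂ equivalent: 5.416 mg/L × 892,000 L = 4831 g.
Product at 89.6% available Cl: 4831 / 0.896 = 5392 g.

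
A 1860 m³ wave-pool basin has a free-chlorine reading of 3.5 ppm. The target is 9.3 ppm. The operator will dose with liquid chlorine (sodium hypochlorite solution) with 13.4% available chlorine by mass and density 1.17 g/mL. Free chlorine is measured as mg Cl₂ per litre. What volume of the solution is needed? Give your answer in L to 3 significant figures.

68.8 L

Volume: 1860 m³ = 1,860,000 L.
Chlorine deficit: 9.3 − 3.5 = 5.8 ppm = 5.8 mg/L as Cl₂.
Cl₂ equivalent needed: 5.8 mg/L × 1,860,000 L = 10,790,000 mg = 10,790 g.
Product at 13.4% available chlorine: 10,790 / 0.134 = 80,510 g.
Volume at density 1.17 g/mL: 80,510 g ÷ 1.17 g/mL = 68,810 mL.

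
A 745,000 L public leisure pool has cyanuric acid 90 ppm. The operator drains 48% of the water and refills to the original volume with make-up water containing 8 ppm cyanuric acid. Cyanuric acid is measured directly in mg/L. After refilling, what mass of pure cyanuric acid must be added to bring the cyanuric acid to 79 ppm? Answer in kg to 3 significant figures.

21.1 kg

After draining 48% and refilling: 90 × 0.52 + 8 × 0.48 = 50.64 ppm.
Deficit to target: 79 − 50.64 = 28.36 mg/L.
Mass: 28.36 mg/L × 745,000 L = 21,130 g cyanuric acid.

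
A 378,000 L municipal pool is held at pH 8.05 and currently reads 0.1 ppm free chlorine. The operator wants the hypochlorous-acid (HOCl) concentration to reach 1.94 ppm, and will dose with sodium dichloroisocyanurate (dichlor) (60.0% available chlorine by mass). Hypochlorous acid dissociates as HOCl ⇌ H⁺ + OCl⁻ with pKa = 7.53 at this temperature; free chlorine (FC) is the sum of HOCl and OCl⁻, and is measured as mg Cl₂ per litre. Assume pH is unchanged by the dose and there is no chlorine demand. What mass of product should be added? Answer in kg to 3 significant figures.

5.21 kg

[OCl⁻]/[HOCl] = 10^(pH − pKa) = 10^(8.05 − 7.53) = 3.311; fraction as HOCl = 1/(1 + 3.311) = 0.2319.
Free chlorine required for 1.94 ppm HOCl: 1.94 / 0.2319 = 8.364 ppm.
FC to add: 8.364 − 0.1 = 8.264 mg/L as Cl₂.
Cl₂ equivalent: 8.264 mg/L × 378,000 L = 3124 g.
Product at 60.0% available Cl: 3124 / 0.6 = 5206 g.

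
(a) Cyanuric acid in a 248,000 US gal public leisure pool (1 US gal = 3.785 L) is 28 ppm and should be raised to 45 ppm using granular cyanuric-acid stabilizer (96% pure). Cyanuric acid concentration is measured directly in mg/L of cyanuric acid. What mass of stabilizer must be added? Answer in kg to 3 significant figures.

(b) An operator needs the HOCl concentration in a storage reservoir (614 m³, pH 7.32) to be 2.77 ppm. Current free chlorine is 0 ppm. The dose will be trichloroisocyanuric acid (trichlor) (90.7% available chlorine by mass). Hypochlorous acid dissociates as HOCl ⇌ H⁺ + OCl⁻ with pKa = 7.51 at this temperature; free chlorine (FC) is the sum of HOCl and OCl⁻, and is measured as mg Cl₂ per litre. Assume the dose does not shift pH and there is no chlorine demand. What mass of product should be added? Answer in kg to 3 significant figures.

(a) Volume: 248,000 US gal × 3.785 L/gal = 938,680 L.
(a) CYA to add: (45 − 28) = 17 mg/L × 938,680 L = 15,960 g cyanuric acid.
(a) At 96% purity: 15,960 / 0.96 = 16,620 g product.

(b) Volume: 614 m³ = 614,000 L.
(b) [OCl⁻]/[HOCl] = 10^(pH − pKa) = 10^(7.32 − 7.51) = 0.6457; fraction as HOCl = 1/(1 + 0.6457) = 0.6077.
(b) Free chlorine required for 2.77 ppm HOCl: 2.77 / 0.6077 = 4.558 ppm.
(b) FC to add: 4.558 − 0 = 4.558 mg/L as Cl₂.
(b) Cl₂ equivalent: 4.558 mg/L × 614,000 L = 2799 g.
(b) Product at 90.7% available Cl: 2799 / 0.907 = 3086 g.

(a) 16.6 kg; (b) 3.09 kg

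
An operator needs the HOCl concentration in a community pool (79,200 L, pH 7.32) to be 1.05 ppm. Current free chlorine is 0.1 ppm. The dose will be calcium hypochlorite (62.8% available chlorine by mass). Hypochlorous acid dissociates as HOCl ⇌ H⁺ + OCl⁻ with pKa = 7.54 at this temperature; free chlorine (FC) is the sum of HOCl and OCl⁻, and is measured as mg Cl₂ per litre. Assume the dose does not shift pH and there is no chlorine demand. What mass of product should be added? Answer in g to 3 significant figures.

[OCl⁻]/[HOCl] = 10^(pH − pKa) = 10^(7.32 − 7.54) = 0.6026; fraction as HOCl = 1/(1 + 0.6026) = 0.624.
Free chlorine required for 1.05 ppm HOCl: 1.05 / 0.624 = 1.683 ppm.
FC to add: 1.683 − 0.1 = 1.583 mg/L as Cl₂.
Cl₂ equivalent: 1.583 mg/L × 79,200 L = 125.3 g.
Product at 62.8% available Cl: 125.3 / 0.628 = 199.6 g.

200 g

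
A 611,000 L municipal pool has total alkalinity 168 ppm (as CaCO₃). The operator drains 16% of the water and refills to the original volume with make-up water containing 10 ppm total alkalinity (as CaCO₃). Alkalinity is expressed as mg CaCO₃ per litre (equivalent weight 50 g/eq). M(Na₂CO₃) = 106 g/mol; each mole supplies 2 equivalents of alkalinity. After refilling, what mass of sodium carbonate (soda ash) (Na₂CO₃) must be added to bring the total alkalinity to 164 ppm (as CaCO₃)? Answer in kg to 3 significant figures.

After draining 16% and refilling: 168 × 0.84 + 10 × 0.16 = 142.72 ppm.
Deficit to target: 164 − 142.72 = 21.28 mg/L.
As CaCO₃: 21.28 mg/L × 611,000 L = 13,000 g; ÷ 50 g/eq ÷ 2 = 130 mol Na₂CO₃.
Mass: 130 × 106 = 13,780 g.

13.8 kg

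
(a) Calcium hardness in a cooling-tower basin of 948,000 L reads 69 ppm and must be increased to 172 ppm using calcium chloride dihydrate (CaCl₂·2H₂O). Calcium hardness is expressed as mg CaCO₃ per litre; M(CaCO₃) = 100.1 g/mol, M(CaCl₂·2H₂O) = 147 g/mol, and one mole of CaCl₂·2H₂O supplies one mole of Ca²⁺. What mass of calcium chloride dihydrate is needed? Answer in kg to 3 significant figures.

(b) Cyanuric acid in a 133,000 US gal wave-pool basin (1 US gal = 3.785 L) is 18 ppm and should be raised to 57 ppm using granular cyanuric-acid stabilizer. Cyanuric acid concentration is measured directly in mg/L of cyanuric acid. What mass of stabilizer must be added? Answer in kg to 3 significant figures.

(a) 143 kg; (b) 19.6 kg

(a) Hardness to add: (172 − 69) = 103 mg/L as CaCO₃ × 948,000 L = 97,640 g as CaCO₃.
(a) Moles of Ca²⁺ (1 mol Ca²⁺ ≡ 1 mol CaCO₃): 97,640 / 100.1 g/mol = 975.5 mol.
(a) Mass of CaCl₂·2H₂O: 975.5 × 147 = 143,400 g.

(b) Volume: 133,000 US gal × 3.785 L/gal = 503,405 L.
(b) CYA to add: (57 − 18) = 39 mg/L × 503,405 L = 19,630 g cyanuric acid.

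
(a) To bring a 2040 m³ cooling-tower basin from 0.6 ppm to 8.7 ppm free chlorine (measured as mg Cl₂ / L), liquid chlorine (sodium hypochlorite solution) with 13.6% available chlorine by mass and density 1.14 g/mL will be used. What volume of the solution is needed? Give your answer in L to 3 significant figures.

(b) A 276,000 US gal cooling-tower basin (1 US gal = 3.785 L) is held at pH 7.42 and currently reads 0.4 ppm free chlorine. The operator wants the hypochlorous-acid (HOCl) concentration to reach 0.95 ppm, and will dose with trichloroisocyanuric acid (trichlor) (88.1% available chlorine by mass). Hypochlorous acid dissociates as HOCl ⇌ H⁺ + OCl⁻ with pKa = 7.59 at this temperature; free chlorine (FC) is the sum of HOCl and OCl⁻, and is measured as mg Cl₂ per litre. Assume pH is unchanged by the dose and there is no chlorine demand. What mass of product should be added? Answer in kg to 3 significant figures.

(a) 107 L; (b) 1.41 kg

(a) Volume: 2040 m³ = 2,040,000 L.
(a) Chlorine deficit: 8.7 − 0.6 = 8.1 ppm = 8.1 mg/L as Cl₂.
(a) Cl₂ equivalent needed: 8.1 mg/L × 2,040,000 L = 16,520,000 mg = 16,520 g.
(a) Product at 13.6% available chlorine: 16,520 / 0.136 = 121,500 g.
(a) Volume at density 1.14 g/mL: 121,500 g ÷ 1.14 g/mL = 106,600 mL.

(b) Volume: 276,000 US gal × 3.785 L/gal = 1,044,660 L.
(b) [OCl⁻]/[HOCl] = 10^(pH − pKa) = 10^(7.42 − 7.59) = 0.6761; fraction as HOCl = 1/(1 + 0.6761) = 0.5966.
(b) Free chlorine required for 0.95 ppm HOCl: 0.95 / 0.5966 = 1.592 ppm.
(b) FC to add: 1.592 − 0.4 = 1.192 mg/L as Cl₂.
(b) Cl₂ equivalent: 1.192 mg/L × 1,044,660 L = 1246 g.
(b) Product at 88.1% available Cl: 1246 / 0.881 = 1414 g.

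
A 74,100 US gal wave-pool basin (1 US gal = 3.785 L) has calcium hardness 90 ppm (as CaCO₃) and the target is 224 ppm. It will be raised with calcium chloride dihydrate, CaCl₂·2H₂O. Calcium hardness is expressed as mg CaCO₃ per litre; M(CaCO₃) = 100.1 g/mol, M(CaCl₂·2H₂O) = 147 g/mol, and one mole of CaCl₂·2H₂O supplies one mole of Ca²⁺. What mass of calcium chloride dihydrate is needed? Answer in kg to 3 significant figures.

55.2 kg

Volume: 74,100 US gal × 3.785 L/gal = 280,468 L.
Hardness to add: (224 − 90) = 134 mg/L as CaCO₃ × 280,468 L = 37,580 g as CaCO₃.
Moles of Ca²⁺ (1 mol Ca²⁺ ≡ 1 mol CaCO₃): 37,580 / 100.1 g/mol = 375.5 mol.
Mass of CaCl₂·2H₂O: 375.5 × 147 = 55,190 g.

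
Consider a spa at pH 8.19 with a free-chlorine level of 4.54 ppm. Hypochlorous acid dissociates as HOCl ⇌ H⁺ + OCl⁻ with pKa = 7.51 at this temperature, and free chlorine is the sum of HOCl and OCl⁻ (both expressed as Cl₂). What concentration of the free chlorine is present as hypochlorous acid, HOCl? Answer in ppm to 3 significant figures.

0.785 ppm

[OCl⁻]/[HOCl] = 10^(pH − pKa) = 10^(8.19 − 7.51) = 10^0.68 = 4.786.
Fraction as HOCl = 1 / (1 + 4.786) = 0.1728.
HOCl = 0.1728 × 4.54 ppm = 0.7846 ppm.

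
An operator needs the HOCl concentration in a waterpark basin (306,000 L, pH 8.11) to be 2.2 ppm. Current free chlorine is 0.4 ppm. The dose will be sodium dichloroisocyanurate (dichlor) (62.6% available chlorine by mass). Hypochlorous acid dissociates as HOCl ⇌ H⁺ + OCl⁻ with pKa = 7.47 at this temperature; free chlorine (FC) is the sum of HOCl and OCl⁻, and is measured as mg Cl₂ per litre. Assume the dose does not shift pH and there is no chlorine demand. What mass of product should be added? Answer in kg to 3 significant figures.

[OCl⁻]/[HOCl] = 10^(pH − pKa) = 10^(8.11 − 7.47) = 4.365; fraction as HOCl = 1/(1 + 4.365) = 0.1864.
Free chlorine required for 2.2 ppm HOCl: 2.2 / 0.1864 = 11.8 ppm.
FC to add: 11.8 − 0.4 = 11.4 mg/L as Cl₂.
Cl₂ equivalent: 11.4 mg/L × 306,000 L = 3489 g.
Product at 62.6% available Cl: 3489 / 0.626 = 5574 g.

5.57 kg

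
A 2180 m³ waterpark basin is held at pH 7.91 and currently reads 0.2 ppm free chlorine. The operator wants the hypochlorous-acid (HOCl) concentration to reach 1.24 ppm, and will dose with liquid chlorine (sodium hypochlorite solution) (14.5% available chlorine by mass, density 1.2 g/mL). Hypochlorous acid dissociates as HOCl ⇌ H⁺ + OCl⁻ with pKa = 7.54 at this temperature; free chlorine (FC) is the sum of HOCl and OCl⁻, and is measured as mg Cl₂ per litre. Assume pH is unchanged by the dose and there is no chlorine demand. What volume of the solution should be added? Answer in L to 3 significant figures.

49.4 L

Volume: 2180 m³ = 2,180,000 L.
[OCl⁻]/[HOCl] = 10^(pH − pKa) = 10^(7.91 − 7.54) = 2.344; fraction as HOCl = 1/(1 + 2.344) = 0.299.
Free chlorine required for 1.24 ppm HOCl: 1.24 / 0.299 = 4.147 ppm.
FC to add: 4.147 − 0.2 = 3.947 mg/L as Cl₂.
Cl₂ equivalent: 3.947 mg/L × 2,180,000 L = 8604 g.
Product at 14.5% available Cl: 8604 / 0.145 = 59,340 g.
Volume: 59,340 g ÷ 1.2 g/mL = 49,450 mL.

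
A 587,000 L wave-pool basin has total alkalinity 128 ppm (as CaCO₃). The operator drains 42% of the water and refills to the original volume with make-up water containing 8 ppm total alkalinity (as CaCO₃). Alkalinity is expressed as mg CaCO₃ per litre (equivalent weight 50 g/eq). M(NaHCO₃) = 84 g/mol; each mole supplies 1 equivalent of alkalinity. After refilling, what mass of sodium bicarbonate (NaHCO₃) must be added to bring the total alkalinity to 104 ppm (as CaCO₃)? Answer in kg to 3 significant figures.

26.0 kg

After draining 42% and refilling: 128 × 0.58 + 8 × 0.42 = 77.6 ppm.
Deficit to target: 104 − 77.6 = 26.4 mg/L.
As CaCO₃: 26.4 mg/L × 587,000 L = 15,500 g; ÷ 50 g/eq ÷ 1 = 309.9 mol NaHCO₃.
Mass: 309.9 × 84 = 26,030 g.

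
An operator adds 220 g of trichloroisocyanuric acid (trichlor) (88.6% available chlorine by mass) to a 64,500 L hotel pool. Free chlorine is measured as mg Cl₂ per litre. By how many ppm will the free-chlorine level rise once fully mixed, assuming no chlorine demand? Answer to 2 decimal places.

3.02 ppm

Available chlorine delivered: 220 g × 0.886 = 194.9 g as Cl₂.
Concentration rise: 194.9 g / 64,500 L = 3.022 mg/L = 3.02 ppm.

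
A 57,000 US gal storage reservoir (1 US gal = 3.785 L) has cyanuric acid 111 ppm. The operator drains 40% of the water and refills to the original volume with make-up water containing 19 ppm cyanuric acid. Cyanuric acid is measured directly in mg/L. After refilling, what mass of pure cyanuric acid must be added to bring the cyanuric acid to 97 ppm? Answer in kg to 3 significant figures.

Volume: 57,000 US gal × 3.785 L/gal = 215,745 L.
After draining 40% and refilling: 111 × 0.60 + 19 × 0.40 = 74.2 ppm.
Deficit to target: 97 − 74.2 = 22.8 mg/L.
Mass: 22.8 mg/L × 215,745 L = 4919 g cyanuric acid.

4.92 kg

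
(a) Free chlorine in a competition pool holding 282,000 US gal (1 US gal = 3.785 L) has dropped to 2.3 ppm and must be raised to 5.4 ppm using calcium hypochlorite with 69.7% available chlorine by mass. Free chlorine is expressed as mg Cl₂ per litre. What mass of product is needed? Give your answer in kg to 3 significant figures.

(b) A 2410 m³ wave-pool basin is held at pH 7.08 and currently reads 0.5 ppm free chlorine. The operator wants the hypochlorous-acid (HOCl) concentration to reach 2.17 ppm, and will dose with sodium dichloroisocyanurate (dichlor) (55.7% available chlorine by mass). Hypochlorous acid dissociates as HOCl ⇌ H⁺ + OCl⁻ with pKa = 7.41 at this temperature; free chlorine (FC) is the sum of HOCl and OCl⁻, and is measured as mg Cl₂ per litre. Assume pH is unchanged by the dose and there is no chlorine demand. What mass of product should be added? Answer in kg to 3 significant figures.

(a) 4.75 kg; (b) 11.6 kg

(a) Volume: 282,000 US gal × 3.785 L/gal = 1,067,370 L.
(a) Chlorine deficit: 5.4 − 2.3 = 3.1 ppm = 3.1 mg/L as Cl₂.
(a) Cl₂ equivalent needed: 3.1 mg/L × 1,067,370 L = 3,309,000 mg = 3309 g.
(a) Product at 69.7% available chlorine: 3309 / 0.697 = 4747 g.

(b) Volume: 2410 m³ = 2,410,000 L.
(b) [OCl⁻]/[HOCl] = 10^(pH − pKa) = 10^(7.08 − 7.41) = 0.4677; fraction as HOCl = 1/(1 + 0.4677) = 0.6813.
(b) Free chlorine required for 2.17 ppm HOCl: 2.17 / 0.6813 = 3.185 ppm.
(b) FC to add: 3.185 − 0.5 = 2.685 mg/L as Cl₂.
(b) Cl₂ equivalent: 2.685 mg/L × 2,410,000 L = 6471 g.
(b) Product at 55.7% available Cl: 6471 / 0.557 = 11,620 g.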